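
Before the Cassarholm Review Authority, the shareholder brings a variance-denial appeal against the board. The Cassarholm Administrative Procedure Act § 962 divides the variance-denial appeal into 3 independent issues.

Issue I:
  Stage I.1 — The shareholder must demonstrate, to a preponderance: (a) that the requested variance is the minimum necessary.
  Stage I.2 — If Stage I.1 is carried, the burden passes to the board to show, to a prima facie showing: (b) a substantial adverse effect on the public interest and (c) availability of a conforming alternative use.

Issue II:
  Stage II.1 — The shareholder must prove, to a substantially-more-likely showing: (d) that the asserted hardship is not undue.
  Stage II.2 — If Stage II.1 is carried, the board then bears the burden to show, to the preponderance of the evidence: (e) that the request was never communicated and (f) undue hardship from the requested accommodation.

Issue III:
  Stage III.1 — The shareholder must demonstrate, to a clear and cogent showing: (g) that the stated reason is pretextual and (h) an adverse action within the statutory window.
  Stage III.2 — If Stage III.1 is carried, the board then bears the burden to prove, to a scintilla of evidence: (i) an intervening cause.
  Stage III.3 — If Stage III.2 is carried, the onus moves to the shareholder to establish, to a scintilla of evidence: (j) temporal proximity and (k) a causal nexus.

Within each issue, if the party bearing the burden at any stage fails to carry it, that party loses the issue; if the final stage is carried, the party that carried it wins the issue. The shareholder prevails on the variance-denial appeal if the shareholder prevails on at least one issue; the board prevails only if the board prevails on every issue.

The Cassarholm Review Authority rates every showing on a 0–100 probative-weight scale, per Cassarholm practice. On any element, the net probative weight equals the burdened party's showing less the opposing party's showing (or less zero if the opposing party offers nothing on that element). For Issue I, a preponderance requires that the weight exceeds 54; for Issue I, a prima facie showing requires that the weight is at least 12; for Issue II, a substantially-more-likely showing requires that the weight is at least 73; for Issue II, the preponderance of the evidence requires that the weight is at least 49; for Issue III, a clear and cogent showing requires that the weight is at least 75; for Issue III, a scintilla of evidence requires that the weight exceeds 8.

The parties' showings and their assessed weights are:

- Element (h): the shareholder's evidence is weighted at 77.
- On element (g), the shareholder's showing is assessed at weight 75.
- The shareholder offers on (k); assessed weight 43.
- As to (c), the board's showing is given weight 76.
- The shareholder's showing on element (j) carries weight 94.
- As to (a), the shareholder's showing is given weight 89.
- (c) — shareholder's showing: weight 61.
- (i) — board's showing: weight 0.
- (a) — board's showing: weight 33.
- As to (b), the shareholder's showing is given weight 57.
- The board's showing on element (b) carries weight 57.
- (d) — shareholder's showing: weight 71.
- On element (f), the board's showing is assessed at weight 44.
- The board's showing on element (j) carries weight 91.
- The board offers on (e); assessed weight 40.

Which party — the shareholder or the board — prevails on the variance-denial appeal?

shareholder

— Issue I —
Stage I.1 (shareholder, a preponderance, weight exceeds 54): (a) net 89−33=56 > 54 — meets.
  All elements met. The burden passes to the board.
Stage I.2 (board, a prima facie showing, weight is at least 12): (b) net 57−57=0 < 12 — fails; (c) net 76−61=15 ≥ 12 — meets.
  The board does not carry Stage I.2.
So the shareholder prevails on this issue.
— Issue II —
At Stage II.1 the shareholder must meet a substantially-more-likely showing (weight is at least 73): on (d) the weight is 71, which does not reach 73, so (d) does not meet the standard.
  The shareholder does not carry Stage II.1.
The analysis ends at Stage II.1; the board prevails on this issue.
— Issue III —
At Stage III.1 the shareholder must meet a clear and cogent showing (weight is at least 75): on (g) the weight is 75, which does reach 75, so (g) meets the standard; on (h) the weight is 77, which does reach 75, so (h) meets the standard.
  All elements met. The burden passes to the board.
At Stage III.2 the board must meet a scintilla of evidence (weight exceeds 8): on (i) the weight is 0, ≤ 8, so (i) does not meet the standard.
  Stage III.2 not carried; the board fails its burden.
The shareholder prevails on this issue.
Per-issue: Issue I → shareholder; Issue II → board; Issue III → shareholder. The shareholder must prevail on at least one issue; overall, the shareholder prevails.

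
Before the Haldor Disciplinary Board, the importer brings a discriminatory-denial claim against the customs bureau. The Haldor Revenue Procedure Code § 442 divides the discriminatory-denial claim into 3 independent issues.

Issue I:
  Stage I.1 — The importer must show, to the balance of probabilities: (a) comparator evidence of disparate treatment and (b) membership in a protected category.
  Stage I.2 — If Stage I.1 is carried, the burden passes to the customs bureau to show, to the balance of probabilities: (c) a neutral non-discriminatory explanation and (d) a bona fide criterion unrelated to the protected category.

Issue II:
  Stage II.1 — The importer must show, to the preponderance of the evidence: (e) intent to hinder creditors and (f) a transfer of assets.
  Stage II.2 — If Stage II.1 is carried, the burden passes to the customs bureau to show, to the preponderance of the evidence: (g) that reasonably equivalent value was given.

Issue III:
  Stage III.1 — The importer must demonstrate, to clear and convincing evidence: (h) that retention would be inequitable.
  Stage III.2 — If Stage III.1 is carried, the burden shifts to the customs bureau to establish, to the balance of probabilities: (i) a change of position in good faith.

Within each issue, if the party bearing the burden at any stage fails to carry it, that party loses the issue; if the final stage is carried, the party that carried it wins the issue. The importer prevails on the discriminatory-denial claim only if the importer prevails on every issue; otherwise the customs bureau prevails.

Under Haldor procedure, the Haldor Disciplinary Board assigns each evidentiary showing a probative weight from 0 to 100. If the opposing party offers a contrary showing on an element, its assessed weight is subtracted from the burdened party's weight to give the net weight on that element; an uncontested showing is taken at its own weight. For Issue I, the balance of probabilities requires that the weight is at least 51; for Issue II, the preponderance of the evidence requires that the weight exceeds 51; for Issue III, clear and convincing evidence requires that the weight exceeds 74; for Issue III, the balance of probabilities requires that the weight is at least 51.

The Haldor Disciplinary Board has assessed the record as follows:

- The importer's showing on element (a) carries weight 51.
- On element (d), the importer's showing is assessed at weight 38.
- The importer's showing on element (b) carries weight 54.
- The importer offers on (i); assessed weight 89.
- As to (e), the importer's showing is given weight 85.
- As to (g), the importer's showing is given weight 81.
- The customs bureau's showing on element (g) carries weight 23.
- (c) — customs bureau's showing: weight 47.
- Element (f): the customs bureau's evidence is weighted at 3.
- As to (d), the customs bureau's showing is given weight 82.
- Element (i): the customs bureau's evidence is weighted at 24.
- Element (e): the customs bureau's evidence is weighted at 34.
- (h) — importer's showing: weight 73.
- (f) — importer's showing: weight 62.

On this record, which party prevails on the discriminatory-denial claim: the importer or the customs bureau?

— Issue I —
Stage I.1 (importer, the balance of probabilities, weight is at least 51): (a) 51 ≥ 51 — meets; (b) 54 ≥ 51 — meets.
  Stage I.1 is satisfied; the onus moves to the customs bureau.
Stage I.2 (customs bureau, the balance of probabilities, weight is at least 51): (c) 47 < 51 — fails; (d) net 82−38=44 < 51 — fails.
  Not every element is met, so the customs bureau fails to carry Stage I.2.
The importer prevails on this issue.
— Issue II —
Stage II.1 (importer, the preponderance of the evidence, weight exceeds 51): (e) net 85−34=51 ≤ 51 — fails; (f) net 62−3=59 > 51 — meets.
  Stage II.1 not carried; the importer fails its burden.
So the customs bureau prevails on this issue.
— Issue III —
At Stage III.1 the importer must meet clear and convincing evidence (weight exceeds 74): on (h) the weight is 73, which does not exceed 74, so (h) does not meet the standard.
  Stage III.1 not carried; the importer fails its burden.
The analysis ends at Stage III.1; the customs bureau prevails on this issue.
Per-issue: Issue I → importer; Issue II → customs bureau; Issue III → customs bureau. The importer must prevail on every issue; overall, the customs bureau prevails.

customs bureau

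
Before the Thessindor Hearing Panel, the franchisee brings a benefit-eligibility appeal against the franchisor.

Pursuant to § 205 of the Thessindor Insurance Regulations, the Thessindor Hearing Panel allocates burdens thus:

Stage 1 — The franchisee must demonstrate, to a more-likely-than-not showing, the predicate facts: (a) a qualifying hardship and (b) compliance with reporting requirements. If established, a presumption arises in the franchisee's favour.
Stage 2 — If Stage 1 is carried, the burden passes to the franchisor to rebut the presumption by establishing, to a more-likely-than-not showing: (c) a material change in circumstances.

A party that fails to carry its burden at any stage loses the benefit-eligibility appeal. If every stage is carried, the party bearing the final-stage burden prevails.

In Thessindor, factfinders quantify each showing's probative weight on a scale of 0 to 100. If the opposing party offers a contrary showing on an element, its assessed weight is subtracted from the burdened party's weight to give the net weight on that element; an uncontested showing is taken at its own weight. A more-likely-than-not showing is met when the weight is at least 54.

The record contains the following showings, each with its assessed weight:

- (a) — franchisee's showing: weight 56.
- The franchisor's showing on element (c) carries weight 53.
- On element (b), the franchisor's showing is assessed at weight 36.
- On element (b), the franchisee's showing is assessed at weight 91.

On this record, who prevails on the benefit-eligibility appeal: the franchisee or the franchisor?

Stage 1 — burden on franchisee; standard: a more-likely-than-not showing (weight is at least 54).
    (a): 56 ≥ 54 [met]
    (b): 91 − 36 = 55 ≥ 54 [met]
  All elements met. The burden passes to the franchisor.
Stage 2 — burden on franchisor; standard: a more-likely-than-not showing (weight is at least 54).
    (c): 53 < 54 [not met]
  The franchisor does not carry Stage 2.
The analysis ends at Stage 2; the franchisee prevails.

franchisee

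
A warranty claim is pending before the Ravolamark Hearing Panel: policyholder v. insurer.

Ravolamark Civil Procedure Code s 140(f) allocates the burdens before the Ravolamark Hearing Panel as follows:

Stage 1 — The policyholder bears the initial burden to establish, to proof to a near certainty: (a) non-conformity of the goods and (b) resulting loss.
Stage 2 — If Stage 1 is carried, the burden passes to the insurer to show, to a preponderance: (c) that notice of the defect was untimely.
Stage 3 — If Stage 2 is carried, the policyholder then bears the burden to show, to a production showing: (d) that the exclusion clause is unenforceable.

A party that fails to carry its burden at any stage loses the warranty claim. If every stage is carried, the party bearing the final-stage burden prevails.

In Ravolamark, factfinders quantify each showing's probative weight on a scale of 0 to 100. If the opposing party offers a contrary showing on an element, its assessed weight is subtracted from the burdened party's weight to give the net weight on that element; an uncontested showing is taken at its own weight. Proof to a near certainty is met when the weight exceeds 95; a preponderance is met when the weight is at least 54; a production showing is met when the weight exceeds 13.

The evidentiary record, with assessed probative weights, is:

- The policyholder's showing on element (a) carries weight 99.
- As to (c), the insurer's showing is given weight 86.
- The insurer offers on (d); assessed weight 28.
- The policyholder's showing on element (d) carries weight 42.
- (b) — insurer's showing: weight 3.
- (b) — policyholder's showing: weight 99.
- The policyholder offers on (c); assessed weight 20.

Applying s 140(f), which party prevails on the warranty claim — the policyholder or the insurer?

Stage 1 (policyholder, proof to a near certainty, weight exceeds 95): (a) 99 > 95 — meets; (b) net 99−3=96 > 95 — meets.
  Stage 1 is satisfied; the onus moves to the insurer.
Stage 2 (insurer, a preponderance, weight is at least 54): (c) net 86−20=66 ≥ 54 — meets.
  The insurer carries Stage 2; the policyholder now bears the burden.
Stage 3 (policyholder, a production showing, weight exceeds 13): (d) net 42−28=14 > 13 — meets.
  Stage 3 carried; the final stage is satisfied.
With every stage satisfied, the policyholder prevails.

policyholder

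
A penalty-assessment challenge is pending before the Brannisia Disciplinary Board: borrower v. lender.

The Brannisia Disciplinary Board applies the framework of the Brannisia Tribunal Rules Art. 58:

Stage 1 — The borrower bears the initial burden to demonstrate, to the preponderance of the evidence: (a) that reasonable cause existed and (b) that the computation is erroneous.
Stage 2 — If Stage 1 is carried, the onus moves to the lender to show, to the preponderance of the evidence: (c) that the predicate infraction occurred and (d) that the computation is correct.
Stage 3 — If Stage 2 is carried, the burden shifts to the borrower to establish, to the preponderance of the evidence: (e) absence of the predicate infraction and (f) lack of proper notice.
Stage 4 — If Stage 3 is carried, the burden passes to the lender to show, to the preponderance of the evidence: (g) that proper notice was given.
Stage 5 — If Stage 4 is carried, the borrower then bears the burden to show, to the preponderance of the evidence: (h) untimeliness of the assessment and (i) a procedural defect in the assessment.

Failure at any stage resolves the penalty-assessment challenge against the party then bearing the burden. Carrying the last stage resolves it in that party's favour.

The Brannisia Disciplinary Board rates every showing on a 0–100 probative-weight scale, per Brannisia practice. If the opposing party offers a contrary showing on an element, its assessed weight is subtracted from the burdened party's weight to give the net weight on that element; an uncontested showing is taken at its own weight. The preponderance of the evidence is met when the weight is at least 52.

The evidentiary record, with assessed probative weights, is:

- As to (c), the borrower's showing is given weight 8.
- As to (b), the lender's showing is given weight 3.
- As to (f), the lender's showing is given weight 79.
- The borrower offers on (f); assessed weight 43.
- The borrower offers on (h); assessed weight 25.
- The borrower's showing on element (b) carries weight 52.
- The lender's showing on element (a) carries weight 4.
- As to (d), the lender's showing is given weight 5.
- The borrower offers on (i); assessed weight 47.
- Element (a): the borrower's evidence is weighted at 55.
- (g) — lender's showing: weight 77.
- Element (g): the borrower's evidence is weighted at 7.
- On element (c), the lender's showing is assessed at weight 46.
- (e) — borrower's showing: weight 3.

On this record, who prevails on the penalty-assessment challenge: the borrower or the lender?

lender

At Stage 1 the borrower must meet the preponderance of the evidence (weight is at least 52): on (a) the weight is 55 less the opposing 4 gives net 51, which does not reach 52, so (a) does not meet the standard; on (b) the weight is 52 less the opposing 3 gives net 49, < 52, so (b) does not meet the standard.
  The borrower does not carry Stage 1.
The lender prevails.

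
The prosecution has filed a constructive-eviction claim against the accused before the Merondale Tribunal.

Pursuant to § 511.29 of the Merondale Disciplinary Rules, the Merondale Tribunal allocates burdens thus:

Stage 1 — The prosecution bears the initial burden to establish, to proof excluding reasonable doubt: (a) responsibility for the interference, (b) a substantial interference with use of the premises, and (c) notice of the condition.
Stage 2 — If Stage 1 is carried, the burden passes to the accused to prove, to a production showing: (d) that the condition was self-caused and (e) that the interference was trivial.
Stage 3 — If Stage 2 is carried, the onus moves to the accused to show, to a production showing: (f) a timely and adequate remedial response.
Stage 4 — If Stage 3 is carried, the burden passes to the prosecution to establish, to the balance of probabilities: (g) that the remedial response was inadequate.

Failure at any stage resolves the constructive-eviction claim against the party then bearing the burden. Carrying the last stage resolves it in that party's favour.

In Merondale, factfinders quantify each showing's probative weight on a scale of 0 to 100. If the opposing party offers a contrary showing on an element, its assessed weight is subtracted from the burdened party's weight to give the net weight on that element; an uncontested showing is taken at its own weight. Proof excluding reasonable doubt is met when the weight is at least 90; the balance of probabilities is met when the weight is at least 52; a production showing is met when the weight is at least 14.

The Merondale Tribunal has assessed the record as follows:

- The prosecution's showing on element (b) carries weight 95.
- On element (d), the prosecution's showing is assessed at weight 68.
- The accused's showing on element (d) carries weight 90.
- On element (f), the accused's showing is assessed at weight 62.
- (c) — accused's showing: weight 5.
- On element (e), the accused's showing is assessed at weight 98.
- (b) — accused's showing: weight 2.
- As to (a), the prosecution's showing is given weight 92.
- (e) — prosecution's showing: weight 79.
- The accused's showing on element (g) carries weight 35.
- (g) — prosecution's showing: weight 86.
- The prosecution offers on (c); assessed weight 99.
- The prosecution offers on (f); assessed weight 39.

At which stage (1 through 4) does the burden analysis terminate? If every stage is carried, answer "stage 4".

stage 4

Stage 1 (prosecution, proof excluding reasonable doubt, weight is at least 90): (a) 92 ≥ 90 — meets; (b) net 95−2=93 ≥ 90 — meets; (c) net 99−5=94 ≥ 90 — meets.
  The prosecution carries Stage 1; the accused now bears the burden.
Stage 2 (accused, a production showing, weight is at least 14): (d) net 90−68=22 ≥ 14 — meets; (e) net 98−79=19 ≥ 14 — meets.
  All elements met. The accused retains the burden for Stage 3.
Stage 3 (accused, a production showing, weight is at least 14): (f) net 62−39=23 ≥ 14 — meets.
  The accused carries Stage 3; the prosecution now bears the burden.
Stage 4 (prosecution, the balance of probabilities, weight is at least 52): (g) net 86−35=51 < 52 — fails.
  Not every element is met, so the prosecution fails to carry Stage 4.
The analysis ends at Stage 4; the accused prevails.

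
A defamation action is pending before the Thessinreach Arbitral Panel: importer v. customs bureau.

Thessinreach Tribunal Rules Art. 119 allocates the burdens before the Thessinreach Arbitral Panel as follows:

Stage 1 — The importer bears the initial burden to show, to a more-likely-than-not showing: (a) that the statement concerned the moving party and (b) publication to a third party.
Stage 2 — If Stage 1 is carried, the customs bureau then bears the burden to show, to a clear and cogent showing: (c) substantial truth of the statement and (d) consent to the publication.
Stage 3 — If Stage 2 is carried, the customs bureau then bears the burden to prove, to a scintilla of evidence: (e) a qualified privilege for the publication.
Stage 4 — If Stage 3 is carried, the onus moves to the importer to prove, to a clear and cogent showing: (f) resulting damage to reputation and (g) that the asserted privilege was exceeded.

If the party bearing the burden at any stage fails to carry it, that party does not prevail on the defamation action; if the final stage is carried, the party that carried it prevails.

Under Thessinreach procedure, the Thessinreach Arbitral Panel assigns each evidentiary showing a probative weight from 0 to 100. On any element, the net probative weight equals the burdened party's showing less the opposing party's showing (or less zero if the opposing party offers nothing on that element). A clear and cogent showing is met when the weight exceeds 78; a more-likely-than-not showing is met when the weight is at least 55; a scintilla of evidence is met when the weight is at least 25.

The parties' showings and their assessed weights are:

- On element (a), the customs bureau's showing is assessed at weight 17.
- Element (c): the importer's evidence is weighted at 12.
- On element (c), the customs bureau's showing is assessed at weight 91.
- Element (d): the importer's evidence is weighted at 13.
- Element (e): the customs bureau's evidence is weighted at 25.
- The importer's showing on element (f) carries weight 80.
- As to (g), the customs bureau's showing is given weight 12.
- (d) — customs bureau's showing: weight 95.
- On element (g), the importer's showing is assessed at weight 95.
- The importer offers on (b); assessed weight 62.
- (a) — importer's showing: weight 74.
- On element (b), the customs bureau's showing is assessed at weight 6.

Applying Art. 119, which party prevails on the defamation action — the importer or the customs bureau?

Stage 1 (importer, a more-likely-than-not showing, weight is at least 55): (a) net 74−17=57 ≥ 55 — meets; (b) net 62−6=56 ≥ 55 — meets.
  The importer carries Stage 1; the customs bureau now bears the burden.
Stage 2 (customs bureau, a clear and cogent showing, weight exceeds 78): (c) net 91−12=79 > 78 — meets; (d) net 95−13=82 > 78 — meets.
  Stage 2 carried; the burden remains with the customs bureau.
Stage 3 (customs bureau, a scintilla of evidence, weight is at least 25): (e) 25 ≥ 25 — meets.
  All elements met. The burden passes to the importer.
Stage 4 (importer, a clear and cogent showing, weight exceeds 78): (f) 80 > 78 — meets; (g) net 95−12=83 > 78 — meets.
  All elements met at the final stage.
With every stage satisfied, the importer prevails.

importer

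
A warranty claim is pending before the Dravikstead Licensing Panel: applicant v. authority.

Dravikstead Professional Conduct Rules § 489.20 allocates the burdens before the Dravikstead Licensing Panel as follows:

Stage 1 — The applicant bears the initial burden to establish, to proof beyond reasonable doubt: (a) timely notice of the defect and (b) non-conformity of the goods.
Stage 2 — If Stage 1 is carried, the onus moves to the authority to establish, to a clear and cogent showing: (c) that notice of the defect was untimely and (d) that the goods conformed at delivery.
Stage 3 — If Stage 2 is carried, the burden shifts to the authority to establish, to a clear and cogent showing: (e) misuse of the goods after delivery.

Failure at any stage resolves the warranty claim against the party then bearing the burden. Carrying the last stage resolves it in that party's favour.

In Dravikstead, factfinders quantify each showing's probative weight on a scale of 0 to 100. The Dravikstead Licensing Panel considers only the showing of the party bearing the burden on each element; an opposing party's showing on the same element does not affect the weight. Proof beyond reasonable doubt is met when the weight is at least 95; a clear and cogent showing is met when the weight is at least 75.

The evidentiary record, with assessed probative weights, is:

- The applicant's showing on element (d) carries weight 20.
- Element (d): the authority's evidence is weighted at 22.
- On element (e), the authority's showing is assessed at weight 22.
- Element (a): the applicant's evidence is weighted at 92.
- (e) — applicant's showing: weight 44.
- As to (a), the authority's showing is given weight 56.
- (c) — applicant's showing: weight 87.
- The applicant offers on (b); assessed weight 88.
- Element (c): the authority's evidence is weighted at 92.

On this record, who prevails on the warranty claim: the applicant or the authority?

authority

At Stage 1 the applicant must meet proof beyond reasonable doubt (weight is at least 95): on (a) the weight is 92 (the authority's 56 is given no effect), < 95, so (a) does not meet the standard; on (b) the weight is 88, < 95, so (b) does not meet the standard.
  Not every element is met, so the applicant fails to carry Stage 1.
The authority prevails.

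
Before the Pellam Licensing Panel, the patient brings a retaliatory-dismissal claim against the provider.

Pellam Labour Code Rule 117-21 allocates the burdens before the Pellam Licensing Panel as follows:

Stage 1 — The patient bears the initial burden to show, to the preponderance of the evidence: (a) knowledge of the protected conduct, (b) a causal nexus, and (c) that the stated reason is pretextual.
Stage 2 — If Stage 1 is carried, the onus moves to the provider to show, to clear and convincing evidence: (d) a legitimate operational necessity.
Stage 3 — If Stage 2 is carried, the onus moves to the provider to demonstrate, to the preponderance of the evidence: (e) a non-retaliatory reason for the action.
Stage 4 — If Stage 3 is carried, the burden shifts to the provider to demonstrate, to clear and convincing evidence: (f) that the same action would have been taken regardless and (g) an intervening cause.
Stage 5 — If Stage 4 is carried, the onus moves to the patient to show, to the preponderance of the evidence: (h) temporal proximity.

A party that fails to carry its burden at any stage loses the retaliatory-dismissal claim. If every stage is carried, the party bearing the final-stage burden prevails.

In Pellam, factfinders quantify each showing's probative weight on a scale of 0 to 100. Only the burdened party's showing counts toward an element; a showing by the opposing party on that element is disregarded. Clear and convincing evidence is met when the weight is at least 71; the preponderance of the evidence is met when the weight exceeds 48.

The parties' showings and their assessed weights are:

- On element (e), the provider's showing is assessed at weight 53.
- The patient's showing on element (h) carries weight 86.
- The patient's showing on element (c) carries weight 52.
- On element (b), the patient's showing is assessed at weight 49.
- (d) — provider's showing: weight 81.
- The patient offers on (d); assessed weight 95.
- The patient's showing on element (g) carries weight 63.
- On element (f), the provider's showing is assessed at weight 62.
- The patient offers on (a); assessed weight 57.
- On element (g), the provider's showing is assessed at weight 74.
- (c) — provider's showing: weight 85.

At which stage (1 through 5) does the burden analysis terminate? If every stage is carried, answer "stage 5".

stage 4

At Stage 1 the patient must meet the preponderance of the evidence (weight exceeds 48): on (a) the weight is 57, > 48, so (a) meets the standard; on (b) the weight is 49, which does exceed 48, so (b) meets the standard; on (c) the weight is 52 (the provider's 85 is given no effect), > 48, so (c) meets the standard.
  All elements met. The burden passes to the provider.
At Stage 2 the provider must meet clear and convincing evidence (weight is at least 71): on (d) the weight is 81 (the patient's 95 is given no effect), which does reach 71, so (d) meets the standard.
  Stage 2 carried; the burden remains with the provider.
At Stage 3 the provider must meet the preponderance of the evidence (weight exceeds 48): on (e) the weight is 53, which does exceed 48, so (e) meets the standard.
  Stage 3 is satisfied; the provider continues to bear the burden.
At Stage 4 the provider must meet clear and convincing evidence (weight is at least 71): on (f) the weight is 62, which does not reach 71, so (f) does not meet the standard; on (g) the weight is 74 (the patient's 63 is given no effect), which does reach 71, so (g) meets the standard.
  The provider does not carry Stage 4.
The analysis ends at Stage 4; the patient prevails.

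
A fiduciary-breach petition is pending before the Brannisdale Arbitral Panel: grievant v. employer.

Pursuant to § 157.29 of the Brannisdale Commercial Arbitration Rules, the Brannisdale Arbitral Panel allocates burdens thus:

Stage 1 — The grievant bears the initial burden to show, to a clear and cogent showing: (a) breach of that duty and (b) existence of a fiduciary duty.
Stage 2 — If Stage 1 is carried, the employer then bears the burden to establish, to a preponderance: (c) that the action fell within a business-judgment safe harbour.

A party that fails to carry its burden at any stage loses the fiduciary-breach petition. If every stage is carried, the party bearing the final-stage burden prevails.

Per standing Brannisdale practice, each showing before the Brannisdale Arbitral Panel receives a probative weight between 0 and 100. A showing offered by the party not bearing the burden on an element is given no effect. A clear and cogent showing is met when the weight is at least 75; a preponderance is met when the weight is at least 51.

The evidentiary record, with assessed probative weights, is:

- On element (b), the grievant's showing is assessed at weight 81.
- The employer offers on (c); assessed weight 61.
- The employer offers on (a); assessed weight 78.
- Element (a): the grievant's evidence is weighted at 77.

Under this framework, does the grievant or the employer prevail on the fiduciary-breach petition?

employer

At Stage 1 the grievant must meet a clear and cogent showing (weight is at least 75): on (a) the weight is 77 (the employer's 78 is given no effect), which does reach 75, so (a) meets the standard; on (b) the weight is 81, which does reach 75, so (b) meets the standard.
  Stage 1 carried; the burden shifts to the employer.
At Stage 2 the employer must meet a preponderance (weight is at least 51): on (c) the weight is 61, which does reach 51, so (c) meets the standard.
  Stage 2 carried; the final stage is satisfied.
Every stage carried; the employer prevails.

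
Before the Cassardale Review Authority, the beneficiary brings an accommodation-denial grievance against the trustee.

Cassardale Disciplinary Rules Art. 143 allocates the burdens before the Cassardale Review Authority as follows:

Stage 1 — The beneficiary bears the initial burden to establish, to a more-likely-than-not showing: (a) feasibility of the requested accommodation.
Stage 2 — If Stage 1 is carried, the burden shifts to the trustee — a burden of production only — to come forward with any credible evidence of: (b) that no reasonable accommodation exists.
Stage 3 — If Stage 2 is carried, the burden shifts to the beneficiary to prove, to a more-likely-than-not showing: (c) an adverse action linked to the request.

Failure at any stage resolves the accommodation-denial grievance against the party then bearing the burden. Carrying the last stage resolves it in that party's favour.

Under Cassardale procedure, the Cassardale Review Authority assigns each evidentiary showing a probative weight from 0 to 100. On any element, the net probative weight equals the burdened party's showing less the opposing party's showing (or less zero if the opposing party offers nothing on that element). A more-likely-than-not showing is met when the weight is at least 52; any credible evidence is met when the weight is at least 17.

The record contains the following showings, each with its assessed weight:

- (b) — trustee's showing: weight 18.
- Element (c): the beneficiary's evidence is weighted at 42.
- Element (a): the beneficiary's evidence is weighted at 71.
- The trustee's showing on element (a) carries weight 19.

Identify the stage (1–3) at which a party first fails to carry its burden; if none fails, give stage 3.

stage 3

Stage 1 (beneficiary, a more-likely-than-not showing, weight is at least 52): (a) net 71−19=52 ≥ 52 — meets.
  Stage 1 is satisfied; the onus moves to the trustee.
Stage 2 (trustee, any credible evidence, weight is at least 17): (b) 18 ≥ 17 — meets.
  The trustee carries Stage 2; the beneficiary now bears the burden.
Stage 3 (beneficiary, a more-likely-than-not showing, weight is at least 52): (c) 42 < 52 — fails.
  Stage 3 not carried; the beneficiary fails its burden.
So the trustee prevails.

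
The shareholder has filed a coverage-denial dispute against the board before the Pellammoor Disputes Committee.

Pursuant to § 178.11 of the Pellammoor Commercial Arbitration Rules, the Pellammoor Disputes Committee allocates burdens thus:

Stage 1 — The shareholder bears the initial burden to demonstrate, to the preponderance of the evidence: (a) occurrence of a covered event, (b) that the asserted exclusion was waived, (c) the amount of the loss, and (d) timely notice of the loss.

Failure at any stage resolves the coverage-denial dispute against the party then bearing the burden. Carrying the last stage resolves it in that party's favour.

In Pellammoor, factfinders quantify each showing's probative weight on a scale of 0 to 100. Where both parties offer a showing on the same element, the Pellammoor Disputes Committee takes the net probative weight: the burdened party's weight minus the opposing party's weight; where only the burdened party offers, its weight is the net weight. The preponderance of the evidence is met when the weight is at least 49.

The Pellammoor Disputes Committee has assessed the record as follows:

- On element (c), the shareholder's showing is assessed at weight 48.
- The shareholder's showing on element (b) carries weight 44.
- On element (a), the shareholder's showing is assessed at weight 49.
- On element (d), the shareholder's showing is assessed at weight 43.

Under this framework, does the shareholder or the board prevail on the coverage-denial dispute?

board

Stage 1 (shareholder, the preponderance of the evidence, weight is at least 49): (a) 49 ≥ 49 — meets; (b) 44 < 49 — fails; (c) 48 < 49 — fails; (d) 43 < 49 — fails.
  The shareholder does not carry Stage 1.
So the board prevails.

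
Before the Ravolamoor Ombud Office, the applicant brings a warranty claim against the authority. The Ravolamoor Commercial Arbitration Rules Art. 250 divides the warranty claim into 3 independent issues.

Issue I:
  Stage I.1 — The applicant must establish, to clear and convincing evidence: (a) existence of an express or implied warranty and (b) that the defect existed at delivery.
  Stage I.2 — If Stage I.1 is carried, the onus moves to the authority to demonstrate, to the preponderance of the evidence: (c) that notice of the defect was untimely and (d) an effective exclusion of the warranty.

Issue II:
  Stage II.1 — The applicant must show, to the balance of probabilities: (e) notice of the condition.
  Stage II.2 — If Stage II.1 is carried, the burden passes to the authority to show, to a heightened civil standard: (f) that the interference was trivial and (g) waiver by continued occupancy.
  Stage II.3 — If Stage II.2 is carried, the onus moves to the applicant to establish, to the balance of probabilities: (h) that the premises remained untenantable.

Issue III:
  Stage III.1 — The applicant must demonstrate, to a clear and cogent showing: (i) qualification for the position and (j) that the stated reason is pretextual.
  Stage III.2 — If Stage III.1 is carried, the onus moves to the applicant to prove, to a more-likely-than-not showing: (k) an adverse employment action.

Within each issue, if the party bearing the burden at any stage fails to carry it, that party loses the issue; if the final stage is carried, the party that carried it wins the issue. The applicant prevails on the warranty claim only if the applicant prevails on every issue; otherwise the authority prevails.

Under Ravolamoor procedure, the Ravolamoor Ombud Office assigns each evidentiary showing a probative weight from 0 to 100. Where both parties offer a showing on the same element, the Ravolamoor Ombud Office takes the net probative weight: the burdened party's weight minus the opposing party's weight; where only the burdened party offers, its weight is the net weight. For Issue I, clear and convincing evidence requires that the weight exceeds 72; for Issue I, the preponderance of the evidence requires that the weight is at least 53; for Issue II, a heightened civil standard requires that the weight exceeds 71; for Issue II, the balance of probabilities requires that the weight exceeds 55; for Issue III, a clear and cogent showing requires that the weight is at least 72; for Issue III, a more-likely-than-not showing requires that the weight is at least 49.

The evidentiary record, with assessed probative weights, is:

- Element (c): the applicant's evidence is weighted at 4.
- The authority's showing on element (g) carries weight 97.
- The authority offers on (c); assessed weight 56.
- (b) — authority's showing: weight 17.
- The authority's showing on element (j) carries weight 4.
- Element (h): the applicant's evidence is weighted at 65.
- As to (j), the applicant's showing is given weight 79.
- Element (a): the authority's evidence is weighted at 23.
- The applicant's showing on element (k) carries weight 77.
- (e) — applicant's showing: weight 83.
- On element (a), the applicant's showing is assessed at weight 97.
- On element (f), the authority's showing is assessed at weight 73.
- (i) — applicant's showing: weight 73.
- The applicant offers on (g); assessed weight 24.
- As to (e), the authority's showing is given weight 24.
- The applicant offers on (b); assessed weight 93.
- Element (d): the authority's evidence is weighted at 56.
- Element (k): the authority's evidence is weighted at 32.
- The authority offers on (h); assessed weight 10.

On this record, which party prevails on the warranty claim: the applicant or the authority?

— Issue I —
At Stage I.1 the applicant must meet clear and convincing evidence (weight exceeds 72): on (a) the weight is 97 less the opposing 23 gives net 74, > 72, so (a) meets the standard; on (b) the weight is 93 less the opposing 17 gives net 76, > 72, so (b) meets the standard.
  The applicant carries Stage I.1; the authority now bears the burden.
At Stage I.2 the authority must meet the preponderance of the evidence (weight is at least 53): on (c) the weight is 56 less the opposing 4 gives net 52, < 53, so (c) does not meet the standard; on (d) the weight is 56, ≥ 53, so (d) meets the standard.
  The authority does not carry Stage I.2.
The applicant prevails on this issue.
— Issue II —
At Stage II.1 the applicant must meet the balance of probabilities (weight exceeds 55): on (e) the weight is 83 less the opposing 24 gives net 59, > 55, so (e) meets the standard.
  Stage II.1 is satisfied; the onus moves to the authority.
At Stage II.2 the authority must meet a heightened civil standard (weight exceeds 71): on (f) the weight is 73, which does exceed 71, so (f) meets the standard; on (g) the weight is 97 less the opposing 24 gives net 73, which does exceed 71, so (g) meets the standard.
  All elements met. The burden passes to the applicant.
At Stage II.3 the applicant must meet the balance of probabilities (weight exceeds 55): on (h) the weight is 65 less the opposing 10 gives net 55, ≤ 55, so (h) does not meet the standard.
  Not every element is met, so the applicant fails to carry Stage II.3.
The authority prevails on this issue.
— Issue III —
Stage III.1 (applicant, a clear and cogent showing, weight is at least 72): (i) 73 ≥ 72 — meets; (j) net 79−4=75 ≥ 72 — meets.
  Stage III.1 is satisfied; the applicant continues to bear the burden.
Stage III.2 (applicant, a more-likely-than-not showing, weight is at least 49): (k) net 77−32=45 < 49 — fails.
  The applicant does not carry Stage III.2.
The analysis ends at Stage III.2; the authority prevails on this issue.
Per-issue: Issue I → applicant; Issue II → authority; Issue III → authority. The applicant must prevail on every issue; overall, the authority prevails.

authority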